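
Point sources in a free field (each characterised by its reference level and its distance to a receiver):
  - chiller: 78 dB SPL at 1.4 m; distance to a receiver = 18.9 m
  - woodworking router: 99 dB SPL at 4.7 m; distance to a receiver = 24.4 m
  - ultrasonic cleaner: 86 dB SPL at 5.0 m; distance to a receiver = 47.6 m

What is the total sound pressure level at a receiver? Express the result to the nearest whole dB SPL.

Propagate each source to the receiver with L = L_ref − 20·log₁₀(r/r_ref), then add intensities.
chiller: 78 − 20·log₁₀(18.9/1.4) = 78 − 22.61 = 55.39 dB SPL.
woodworking router: 99 − 20·log₁₀(24.4/4.7) = 99 − 14.31 = 84.69 dB SPL.
ultrasonic cleaner: 86 − 20·log₁₀(47.6/5.0) = 86 − 19.57 = 66.43 dB SPL.
Σ 10^(L/10) = 2.995e+08 → L_total = 10·log₁₀(2.995e+08) = 84.76 dB SPL.

85 dB SPL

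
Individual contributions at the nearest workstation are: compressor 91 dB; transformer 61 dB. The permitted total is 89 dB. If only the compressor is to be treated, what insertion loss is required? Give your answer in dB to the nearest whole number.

Everything except the compressor sums to 10^(61/10) = 1.259e+06 in linear terms, 61.00 dB.
The limit corresponds to 10^(89/10) = 7.943e+08; subtracting the fixed part leaves 7.931e+08 for the compressor, i.e. 88.99 dB.
So the compressor must be reduced from 91 to 88.99 dB: IL = 2.01 dB.

2 dB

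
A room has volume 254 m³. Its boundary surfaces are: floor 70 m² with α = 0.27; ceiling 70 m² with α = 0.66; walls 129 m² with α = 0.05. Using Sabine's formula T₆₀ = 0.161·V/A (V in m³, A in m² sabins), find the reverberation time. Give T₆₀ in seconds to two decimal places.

0.57 s

A = Σ Sᵢαᵢ = 70·0.27 + 70·0.66 + 129·0.05 = 71.55 m².
T₆₀ = 0.161·V/A = 0.161·254/71.55 = 0.572 s.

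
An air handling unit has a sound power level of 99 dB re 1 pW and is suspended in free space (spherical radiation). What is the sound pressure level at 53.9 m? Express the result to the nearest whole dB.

53 dB

The power spreads over a sphere of area 4π·r², so L_p = L_w − 10·log₁₀(4π·r²).
4π·r² = 3.651e+04 m², 10·log₁₀ of that is 45.624 dB.
L_p = 99 − 45.624 = 53.38 dB.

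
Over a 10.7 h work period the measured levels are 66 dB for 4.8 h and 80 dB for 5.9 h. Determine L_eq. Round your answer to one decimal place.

77.6 dB

Weight each interval's intensity by its duration and average over T = 10.7 h:
Σ tᵢ·10^(Lᵢ/10) = 4.8·10^(66/10) + 5.9·10^(80/10) = 6.091e+08.
L_eq = 10·log₁₀(6.091e+08/10.7) = 77.55 dB.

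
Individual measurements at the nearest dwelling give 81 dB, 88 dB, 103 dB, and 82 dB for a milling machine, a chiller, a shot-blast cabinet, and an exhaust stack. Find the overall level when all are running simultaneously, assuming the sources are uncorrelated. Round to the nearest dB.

For uncorrelated sources the intensities add, so convert each level to linear form, sum, and take 10·log₁₀ of the total.
Σ 10^(L/10) = 10^(81/10) + 10^(88/10) + 10^(103/10) + 10^(82/10) = 2.087e+10.
L_total = 10·log₁₀(2.087e+10) = 103.19 dB.

103 dB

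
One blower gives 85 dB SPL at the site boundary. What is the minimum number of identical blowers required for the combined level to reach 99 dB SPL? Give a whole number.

N identical sources give L₁ + 10·log₁₀ N, so require 10·log₁₀ N ≥ 99 − 85 = 14.0 dB.
N ≥ 10^(14.0/10) = 25.119, so N = 26.

26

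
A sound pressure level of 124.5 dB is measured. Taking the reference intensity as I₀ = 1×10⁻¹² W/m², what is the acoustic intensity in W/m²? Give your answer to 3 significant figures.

2.82 W/m²

I = I₀·10^(L/10) = 10⁻¹² × 10^(124.5/10) = 10^(0.450).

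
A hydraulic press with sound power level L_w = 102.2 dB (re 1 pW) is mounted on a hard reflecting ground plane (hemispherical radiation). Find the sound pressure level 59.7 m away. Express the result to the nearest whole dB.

59 dB

Free-field hemispherical radiation: L_p = L_w − 10·log₁₀(2π·r²), r = 59.7 m.
2π·r² = 2.239e+04 m², 10·log₁₀ of that is 43.501 dB.
L_p = 102.2 − 43.501 = 58.70 dB.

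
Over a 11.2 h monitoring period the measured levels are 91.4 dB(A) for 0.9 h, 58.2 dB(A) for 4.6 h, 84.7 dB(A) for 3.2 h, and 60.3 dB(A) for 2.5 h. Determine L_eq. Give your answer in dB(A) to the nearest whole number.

Weight each interval's intensity by its duration and average over T = 11.2 h:
Σ tᵢ·10^(Lᵢ/10) = 0.9·10^(91.4/10) + 4.6·10^(58.2/10) + 3.2·10^(84.7/10) + 2.5·10^(60.3/10) = 2.192e+09.
L_eq = 10·log₁₀(2.192e+09/11.2) = 82.92 dB(A).

83 dB(A)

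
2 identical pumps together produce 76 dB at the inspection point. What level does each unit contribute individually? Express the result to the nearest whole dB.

For N identical incoherent sources L_total = L₁ + 10·log₁₀ N, so L₁ = 76 − 10·log₁₀(2) = 76 − 3.010.

73 dB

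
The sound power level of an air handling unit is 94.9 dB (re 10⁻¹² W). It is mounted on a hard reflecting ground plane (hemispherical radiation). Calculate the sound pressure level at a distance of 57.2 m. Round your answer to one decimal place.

Free-field hemispherical radiation: L_p = L_w − 10·log₁₀(2π·r²), r = 57.2 m.
2π·r² = 2.056e+04 m², 10·log₁₀ of that is 43.130 dB.
L_p = 94.9 − 43.130 = 51.77 dB.

51.8 dB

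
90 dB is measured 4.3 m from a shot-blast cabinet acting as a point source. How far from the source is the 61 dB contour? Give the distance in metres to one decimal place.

Point-source spreading drops the level by 20·log₁₀(r₂/r₁); inverting, r₂/r₁ = 10^(ΔL/20).
r₂ = 4.3·10^((90−61)/20) = 4.3·10^(29.0/20) = 121.19 m.

121.2 m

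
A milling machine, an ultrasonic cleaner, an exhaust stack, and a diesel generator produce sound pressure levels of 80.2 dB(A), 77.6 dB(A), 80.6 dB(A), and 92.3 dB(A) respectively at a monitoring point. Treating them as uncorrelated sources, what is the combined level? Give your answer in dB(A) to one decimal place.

Incoherent sources combine by intensity addition: L_total = 10·log₁₀(Σ 10^(L_i/10)).
Σ 10^(L/10) = 10^(80.2/10) + 10^(77.6/10) + 10^(80.6/10) + 10^(92.3/10) = 1.975e+09.
L_total = 10·log₁₀(1.975e+09) = 92.96 dB(A).

93.0 dB(A)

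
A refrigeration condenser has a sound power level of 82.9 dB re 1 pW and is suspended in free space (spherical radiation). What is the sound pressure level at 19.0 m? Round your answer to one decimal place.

The power spreads over a sphere of area 4π·r², so L_p = L_w − 10·log₁₀(4π·r²).
4π·r² = 4536 m², 10·log₁₀ of that is 36.567 dB.
L_p = 82.9 − 36.567 = 46.33 dB.

46.3 dB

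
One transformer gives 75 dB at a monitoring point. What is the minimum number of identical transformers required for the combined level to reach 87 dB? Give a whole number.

Need L₁ + 10·log₁₀ N ≥ 87, i.e. log₁₀ N ≥ 1.20.
N ≥ 10^(12.0/10) = 15.849, so N = 16.

16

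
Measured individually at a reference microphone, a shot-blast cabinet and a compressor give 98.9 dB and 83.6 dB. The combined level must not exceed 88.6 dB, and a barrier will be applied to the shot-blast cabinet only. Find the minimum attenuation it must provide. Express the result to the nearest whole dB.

12 dB

Fixed contribution from the other source: Σ 10^(L/10) = 10^(83.6/10) = 2.291e+08 (83.60 dB).
To meet 88.6 dB overall, the treated shot-blast cabinet may contribute at most 10^(88.6/10) − 2.291e+08 = 4.953e+08, i.e. 86.95 dB.
So the shot-blast cabinet must be reduced from 98.9 to 86.95 dB: IL = 11.95 dB.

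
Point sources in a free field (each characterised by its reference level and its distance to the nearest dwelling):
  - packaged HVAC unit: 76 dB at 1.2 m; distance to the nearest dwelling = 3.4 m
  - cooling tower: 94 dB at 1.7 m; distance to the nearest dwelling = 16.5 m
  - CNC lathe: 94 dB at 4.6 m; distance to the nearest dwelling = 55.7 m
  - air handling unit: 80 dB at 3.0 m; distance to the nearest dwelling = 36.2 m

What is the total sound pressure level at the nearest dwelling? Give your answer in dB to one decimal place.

Propagate each source to the receiver with L = L_ref − 20·log₁₀(r/r_ref), then add intensities.
packaged HVAC unit: 76 − 20·log₁₀(3.4/1.2) = 76 − 9.05 = 66.95 dB.
cooling tower: 94 − 20·log₁₀(16.5/1.7) = 94 − 19.74 = 74.26 dB.
CNC lathe: 94 − 20·log₁₀(55.7/4.6) = 94 − 21.66 = 72.34 dB.
air handling unit: 80 − 20·log₁₀(36.2/3.0) = 80 − 21.63 = 58.37 dB.
Σ 10^(L/10) = 4.944e+07 → L_total = 10·log₁₀(4.944e+07) = 76.94 dB.

76.9 dB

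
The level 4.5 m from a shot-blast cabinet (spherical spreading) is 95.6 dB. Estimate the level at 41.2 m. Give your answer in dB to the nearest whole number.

76 dB

Point-source attenuation: ΔL = 20·log₁₀(r₂/r₁) = 20·log₁₀(41.2/4.5) = 19.234 dB.
L₂ = 95.6 − 20·log₁₀(41.2/4.5) = 95.6 − 19.234 = 76.37 dB.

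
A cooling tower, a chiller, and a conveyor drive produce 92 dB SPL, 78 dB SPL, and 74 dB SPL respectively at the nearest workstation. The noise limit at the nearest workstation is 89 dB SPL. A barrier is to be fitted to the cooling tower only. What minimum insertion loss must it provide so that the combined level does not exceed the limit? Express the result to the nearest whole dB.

4 dB

Fixed contribution from the other sources: Σ 10^(L/10) = 10^(78/10) + 10^(74/10) = 8.821e+07 (79.46 dB SPL).
To meet 89 dB SPL overall, the treated cooling tower may contribute at most 10^(89/10) − 8.821e+07 = 7.061e+08, i.e. 88.49 dB SPL.
So the cooling tower must be reduced from 92 to 88.49 dB SPL: IL = 3.51 dB.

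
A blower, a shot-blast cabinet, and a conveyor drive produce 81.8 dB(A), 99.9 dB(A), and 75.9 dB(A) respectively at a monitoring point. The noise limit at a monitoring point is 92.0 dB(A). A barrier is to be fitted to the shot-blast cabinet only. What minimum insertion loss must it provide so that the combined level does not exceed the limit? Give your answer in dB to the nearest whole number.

8 dB

Fixed contribution from the other sources: Σ 10^(L/10) = 10^(81.8/10) + 10^(75.9/10) = 1.903e+08 (82.79 dB(A)).
The limit corresponds to 10^(92.0/10) = 1.585e+09; subtracting the fixed part leaves 1.395e+09 for the shot-blast cabinet, i.e. 91.44 dB(A).
Required insertion loss = 99.9 − 91.44 = 8.46 dB.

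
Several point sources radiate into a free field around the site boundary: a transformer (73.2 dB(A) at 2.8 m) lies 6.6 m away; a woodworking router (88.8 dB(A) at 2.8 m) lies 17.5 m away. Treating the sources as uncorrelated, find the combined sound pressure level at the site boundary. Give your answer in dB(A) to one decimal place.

Propagate each source to the receiver with L = L_ref − 20·log₁₀(r/r_ref), then add intensities.
transformer: 73.2 − 20·log₁₀(6.6/2.8) = 73.2 − 7.45 = 65.75 dB(A).
woodworking router: 88.8 − 20·log₁₀(17.5/2.8) = 88.8 − 15.92 = 72.88 dB(A).
Σ 10^(L/10) = 2.318e+07 → L_total = 10·log₁₀(2.318e+07) = 73.65 dB(A).

73.7 dB(A)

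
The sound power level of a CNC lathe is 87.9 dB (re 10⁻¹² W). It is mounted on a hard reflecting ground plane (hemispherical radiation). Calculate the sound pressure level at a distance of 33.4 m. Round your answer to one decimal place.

49.4 dB

L_p = L_w − 10·log₁₀(2π·r²) with r = 33.4 m.
2π·r² = 7009 m², 10·log₁₀ of that is 38.457 dB.
L_p = 87.9 − 38.457 = 49.44 dB.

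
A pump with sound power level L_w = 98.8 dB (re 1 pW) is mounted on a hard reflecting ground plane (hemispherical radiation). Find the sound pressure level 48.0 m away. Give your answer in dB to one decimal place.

57.2 dB

L_p = L_w − 10·log₁₀(2π·r²) with r = 48.0 m.
2π·r² = 1.448e+04 m², 10·log₁₀ of that is 41.607 dB.
L_p = 98.8 − 41.607 = 57.19 dB.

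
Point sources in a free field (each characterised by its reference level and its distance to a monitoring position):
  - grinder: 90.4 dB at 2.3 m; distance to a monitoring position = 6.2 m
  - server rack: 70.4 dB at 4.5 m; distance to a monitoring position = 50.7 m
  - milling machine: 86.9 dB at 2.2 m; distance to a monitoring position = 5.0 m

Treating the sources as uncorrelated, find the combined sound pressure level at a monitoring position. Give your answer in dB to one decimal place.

83.9 dB

Apply inverse-square spreading to bring every level to the receiver, then sum 10^(L/10).
grinder: 90.4 − 20·log₁₀(6.2/2.3) = 90.4 − 8.61 = 81.79 dB.
server rack: 70.4 − 20·log₁₀(50.7/4.5) = 70.4 − 21.04 = 49.36 dB.
milling machine: 86.9 − 20·log₁₀(5.0/2.2) = 86.9 − 7.13 = 79.77 dB.
Σ 10^(L/10) = 2.458e+08 → L_total = 10·log₁₀(2.458e+08) = 83.91 dB.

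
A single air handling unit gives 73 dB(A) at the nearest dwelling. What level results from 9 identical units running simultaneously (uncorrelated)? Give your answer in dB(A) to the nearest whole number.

N identical incoherent sources raise the level by 10·log₁₀ N.
L_total = 73 + 10·log₁₀(9) = 73 + 9.542 = 82.54 dB(A).

83 dB(A)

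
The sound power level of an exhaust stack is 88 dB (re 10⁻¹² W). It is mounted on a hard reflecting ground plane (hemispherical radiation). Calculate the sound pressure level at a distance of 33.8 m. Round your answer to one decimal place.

49.4 dB

L_p = L_w − 10·log₁₀(2π·r²) with r = 33.8 m.
2π·r² = 7178 m², 10·log₁₀ of that is 38.560 dB.
L_p = 88 − 38.560 = 49.44 dB.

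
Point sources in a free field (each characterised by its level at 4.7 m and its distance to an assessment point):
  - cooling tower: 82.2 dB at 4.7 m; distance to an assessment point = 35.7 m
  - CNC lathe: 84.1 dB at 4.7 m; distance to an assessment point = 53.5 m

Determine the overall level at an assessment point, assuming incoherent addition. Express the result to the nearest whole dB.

First find each source's level at the receiver (point-source: −20·log₁₀(r/r_ref)), then combine on an intensity basis.
cooling tower: 82.2 − 20·log₁₀(35.7/4.7) = 82.2 − 17.61 = 64.59 dB.
CNC lathe: 84.1 − 20·log₁₀(53.5/4.7) = 84.1 − 21.13 = 62.97 dB.
Σ 10^(L/10) = 4.860e+06 → L_total = 10·log₁₀(4.860e+06) = 66.87 dB.

67 dB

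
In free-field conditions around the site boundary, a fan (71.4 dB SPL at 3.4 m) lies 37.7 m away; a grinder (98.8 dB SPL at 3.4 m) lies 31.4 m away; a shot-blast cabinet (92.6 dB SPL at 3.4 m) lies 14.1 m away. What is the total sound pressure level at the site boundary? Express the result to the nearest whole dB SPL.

Apply inverse-square spreading to bring every level to the receiver, then sum 10^(L/10).
fan: 71.4 − 20·log₁₀(37.7/3.4) = 71.4 − 20.90 = 50.50 dB SPL.
grinder: 98.8 − 20·log₁₀(31.4/3.4) = 98.8 − 19.31 = 79.49 dB SPL.
shot-blast cabinet: 92.6 − 20·log₁₀(14.1/3.4) = 92.6 − 12.35 = 80.25 dB SPL.
Σ 10^(L/10) = 1.949e+08 → L_total = 10·log₁₀(1.949e+08) = 82.90 dB SPL.

83 dB SPL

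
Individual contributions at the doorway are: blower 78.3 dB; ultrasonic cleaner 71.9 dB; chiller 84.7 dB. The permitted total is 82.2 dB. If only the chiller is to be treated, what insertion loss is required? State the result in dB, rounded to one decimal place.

Fixed contribution from the other sources: Σ 10^(L/10) = 10^(78.3/10) + 10^(71.9/10) = 8.310e+07 (79.20 dB).
To meet 82.2 dB overall, the treated chiller may contribute at most 10^(82.2/10) − 8.310e+07 = 8.286e+07, i.e. 79.18 dB.
Required insertion loss = 84.7 − 79.18 = 5.52 dB.

5.5 dB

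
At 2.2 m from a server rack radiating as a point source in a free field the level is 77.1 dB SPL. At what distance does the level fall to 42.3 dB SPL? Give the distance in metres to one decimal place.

120.9 m

For a point source L₁ − L₂ = 20·log₁₀(r₂/r₁), so r₂ = r₁·10^((L₁−L₂)/20).
r₂ = 2.2·10^((77.1−42.3)/20) = 2.2·10^(34.8/20) = 120.90 m.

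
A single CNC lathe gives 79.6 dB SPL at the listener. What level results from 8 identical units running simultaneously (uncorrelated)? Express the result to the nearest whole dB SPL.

With 8 equal, uncorrelated contributions the intensity is 8× that of one unit, giving a rise of 10·log₁₀ 8.
L_total = 79.6 + 10·log₁₀(8) = 79.6 + 9.031 = 88.63 dB SPL.

89 dB SPL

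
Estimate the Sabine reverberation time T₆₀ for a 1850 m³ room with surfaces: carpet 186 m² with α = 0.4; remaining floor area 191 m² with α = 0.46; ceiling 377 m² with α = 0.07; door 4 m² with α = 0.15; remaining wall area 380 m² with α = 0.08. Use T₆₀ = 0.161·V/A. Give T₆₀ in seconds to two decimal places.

Summing Sᵢαᵢ: 186·0.4 + 191·0.46 + 377·0.07 + 4·0.15 + 380·0.08 = 219.65 m².
T₆₀ = 0.161 × 1850 / 219.65 = 1.356 s.

1.36 s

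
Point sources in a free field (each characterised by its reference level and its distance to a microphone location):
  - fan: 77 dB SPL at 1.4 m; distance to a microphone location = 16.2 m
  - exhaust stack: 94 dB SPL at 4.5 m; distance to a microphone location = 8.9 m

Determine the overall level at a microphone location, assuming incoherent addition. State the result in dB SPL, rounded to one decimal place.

First find each source's level at the receiver (point-source: −20·log₁₀(r/r_ref)), then combine on an intensity basis.
fan: 77 − 20·log₁₀(16.2/1.4) = 77 − 21.27 = 55.73 dB SPL.
exhaust stack: 94 − 20·log₁₀(8.9/4.5) = 94 − 5.92 = 88.08 dB SPL.
Σ 10^(L/10) = 6.425e+08 → L_total = 10·log₁₀(6.425e+08) = 88.08 dB SPL.

88.1 dB SPL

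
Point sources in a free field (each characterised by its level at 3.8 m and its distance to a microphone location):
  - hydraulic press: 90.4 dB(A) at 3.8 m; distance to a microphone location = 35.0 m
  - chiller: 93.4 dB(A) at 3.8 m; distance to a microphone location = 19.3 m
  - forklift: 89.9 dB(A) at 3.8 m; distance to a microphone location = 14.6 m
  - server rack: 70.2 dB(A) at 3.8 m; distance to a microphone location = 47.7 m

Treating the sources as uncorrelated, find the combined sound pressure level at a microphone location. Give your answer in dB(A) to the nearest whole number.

First find each source's level at the receiver (point-source: −20·log₁₀(r/r_ref)), then combine on an intensity basis.
hydraulic press: 90.4 − 20·log₁₀(35.0/3.8) = 90.4 − 19.29 = 71.11 dB(A).
chiller: 93.4 − 20·log₁₀(19.3/3.8) = 93.4 − 14.12 = 79.28 dB(A).
forklift: 89.9 − 20·log₁₀(14.6/3.8) = 89.9 − 11.69 = 78.21 dB(A).
server rack: 70.2 − 20·log₁₀(47.7/3.8) = 70.2 − 21.97 = 48.23 dB(A).
Σ 10^(L/10) = 1.640e+08 → L_total = 10·log₁₀(1.640e+08) = 82.15 dB(A).

82 dB(A)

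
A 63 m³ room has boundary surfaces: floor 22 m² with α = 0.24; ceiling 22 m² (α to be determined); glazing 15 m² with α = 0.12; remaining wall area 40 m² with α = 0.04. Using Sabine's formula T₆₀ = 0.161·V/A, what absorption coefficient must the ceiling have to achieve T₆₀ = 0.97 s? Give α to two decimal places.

Required total absorption A = 0.161·63/0.97 = 10.46 m².
Absorption from the other surfaces = 22·0.24 + 15·0.12 + 40·0.04 = 8.68 m², so the ceiling must supply 1.78 m² over 22 m².
α = 1.78/22 = 0.081.

0.08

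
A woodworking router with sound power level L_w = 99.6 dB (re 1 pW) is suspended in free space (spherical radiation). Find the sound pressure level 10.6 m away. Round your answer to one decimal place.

68.1 dB

Free-field spherical radiation: L_p = L_w − 10·log₁₀(4π·r²), r = 10.6 m.
4π·r² = 1412 m², 10·log₁₀ of that is 31.498 dB.
L_p = 99.6 − 31.498 = 68.10 dB.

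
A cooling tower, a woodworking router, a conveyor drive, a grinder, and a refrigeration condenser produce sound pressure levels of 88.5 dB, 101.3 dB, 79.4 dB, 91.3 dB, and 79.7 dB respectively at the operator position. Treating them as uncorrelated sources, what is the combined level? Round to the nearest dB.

Incoherent sources combine by intensity addition: L_total = 10·log₁₀(Σ 10^(L_i/10)).
Σ 10^(L/10) = 10^(88.5/10) + 10^(101.3/10) + 10^(79.4/10) + 10^(91.3/10) + 10^(79.7/10) = 1.573e+10.
L_total = 10·log₁₀(1.573e+10) = 101.97 dB.

102 dB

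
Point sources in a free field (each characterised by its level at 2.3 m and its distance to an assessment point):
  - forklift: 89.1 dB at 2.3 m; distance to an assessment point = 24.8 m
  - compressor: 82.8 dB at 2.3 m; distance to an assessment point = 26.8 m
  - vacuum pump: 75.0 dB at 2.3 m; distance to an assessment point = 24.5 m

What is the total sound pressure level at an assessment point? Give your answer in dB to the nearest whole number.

First find each source's level at the receiver (point-source: −20·log₁₀(r/r_ref)), then combine on an intensity basis.
forklift: 89.1 − 20·log₁₀(24.8/2.3) = 89.1 − 20.65 = 68.45 dB.
compressor: 82.8 − 20·log₁₀(26.8/2.3) = 82.8 − 21.33 = 61.47 dB.
vacuum pump: 75.0 − 20·log₁₀(24.5/2.3) = 75.0 − 20.55 = 54.45 dB.
Σ 10^(L/10) = 8.673e+06 → L_total = 10·log₁₀(8.673e+06) = 69.38 dB.

69 dB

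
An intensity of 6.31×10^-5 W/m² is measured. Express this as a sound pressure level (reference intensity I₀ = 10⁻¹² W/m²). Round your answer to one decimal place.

78.0 dB

I/I₀ = 6.31×10^-5/10⁻¹² = 6.31×10^7, and L = 10·log₁₀(I/I₀).
L = 10·(0.8000 + 7) = 78.00 dB.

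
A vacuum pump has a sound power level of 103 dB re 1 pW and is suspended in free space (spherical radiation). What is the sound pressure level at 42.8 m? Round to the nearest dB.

L_p = L_w − 10·log₁₀(4π·r²) with r = 42.8 m.
4π·r² = 2.302e+04 m², 10·log₁₀ of that is 43.621 dB.
L_p = 103 − 43.621 = 59.38 dB.

59 dB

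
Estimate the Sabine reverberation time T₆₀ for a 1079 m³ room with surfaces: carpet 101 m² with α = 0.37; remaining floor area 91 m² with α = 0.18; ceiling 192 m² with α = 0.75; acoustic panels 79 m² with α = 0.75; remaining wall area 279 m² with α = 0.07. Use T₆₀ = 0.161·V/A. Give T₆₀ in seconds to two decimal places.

A = Σ Sᵢαᵢ = 101·0.37 + 91·0.18 + 192·0.75 + 79·0.75 + 279·0.07 = 276.53 m².
T₆₀ = 0.161 × 1079 / 276.53 = 0.628 s.

0.63 s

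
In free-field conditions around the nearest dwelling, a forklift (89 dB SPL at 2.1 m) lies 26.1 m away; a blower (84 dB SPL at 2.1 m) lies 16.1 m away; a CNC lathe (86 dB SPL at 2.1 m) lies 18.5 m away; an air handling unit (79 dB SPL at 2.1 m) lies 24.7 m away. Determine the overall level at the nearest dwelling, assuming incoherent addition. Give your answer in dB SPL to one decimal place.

71.8 dB SPL

First find each source's level at the receiver (point-source: −20·log₁₀(r/r_ref)), then combine on an intensity basis.
forklift: 89 − 20·log₁₀(26.1/2.1) = 89 − 21.89 = 67.11 dB SPL.
blower: 84 − 20·log₁₀(16.1/2.1) = 84 − 17.69 = 66.31 dB SPL.
CNC lathe: 86 − 20·log₁₀(18.5/2.1) = 86 − 18.90 = 67.10 dB SPL.
air handling unit: 79 − 20·log₁₀(24.7/2.1) = 79 − 21.41 = 57.59 dB SPL.
Σ 10^(L/10) = 1.512e+07 → L_total = 10·log₁₀(1.512e+07) = 71.80 dB SPL.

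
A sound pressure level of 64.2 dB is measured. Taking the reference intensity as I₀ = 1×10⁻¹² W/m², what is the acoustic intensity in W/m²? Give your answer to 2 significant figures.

2.6e-06 W/m²

I = I₀·10^(L/10) = 10⁻¹² × 10^(64.2/10) = 10^(-5.580).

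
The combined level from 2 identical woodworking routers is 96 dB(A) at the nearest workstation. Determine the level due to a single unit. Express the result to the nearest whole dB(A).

93 dB(A)

Dividing the total intensity by 2 lowers the level by 10·log₁₀ 2 = 3.010 dB: L₁ = 96 − 3.010.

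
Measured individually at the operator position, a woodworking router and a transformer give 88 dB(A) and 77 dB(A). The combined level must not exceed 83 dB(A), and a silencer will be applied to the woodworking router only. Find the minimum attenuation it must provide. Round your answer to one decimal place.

6.3 dB

The untreated sources together contribute 10^(77/10) = 5.012e+07, i.e. 77.00 dB(A).
The limit corresponds to 10^(83/10) = 1.995e+08; subtracting the fixed part leaves 1.494e+08 for the woodworking router, i.e. 81.74 dB(A).
So the woodworking router must be reduced from 88 to 81.74 dB(A): IL = 6.26 dB.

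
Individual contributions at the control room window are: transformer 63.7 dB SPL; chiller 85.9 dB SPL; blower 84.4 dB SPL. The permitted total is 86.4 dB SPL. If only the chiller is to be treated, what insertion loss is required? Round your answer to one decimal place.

3.9 dB

Fixed contribution from the other sources: Σ 10^(L/10) = 10^(63.7/10) + 10^(84.4/10) = 2.778e+08 (84.44 dB SPL).
To meet 86.4 dB SPL overall, the treated chiller may contribute at most 10^(86.4/10) − 2.778e+08 = 1.587e+08, i.e. 82.01 dB SPL.
So the chiller must be reduced from 85.9 to 82.01 dB SPL: IL = 3.89 dB.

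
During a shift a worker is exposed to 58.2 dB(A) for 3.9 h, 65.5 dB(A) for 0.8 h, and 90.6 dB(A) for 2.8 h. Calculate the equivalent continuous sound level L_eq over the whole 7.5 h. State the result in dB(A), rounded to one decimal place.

L_eq = 10·log₁₀[(1/T)·Σ tᵢ·10^(Lᵢ/10)] with T = 7.5 h.
Σ tᵢ·10^(Lᵢ/10) = 3.9·10^(58.2/10) + 0.8·10^(65.5/10) + 2.8·10^(90.6/10) = 3.220e+09.
L_eq = 10·log₁₀(3.220e+09/7.5) = 86.33 dB(A).

86.3 dB(A)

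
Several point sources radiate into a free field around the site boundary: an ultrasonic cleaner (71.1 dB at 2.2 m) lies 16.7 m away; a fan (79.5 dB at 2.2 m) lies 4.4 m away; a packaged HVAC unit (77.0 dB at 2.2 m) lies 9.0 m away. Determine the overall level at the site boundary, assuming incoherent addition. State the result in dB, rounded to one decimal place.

First find each source's level at the receiver (point-source: −20·log₁₀(r/r_ref)), then combine on an intensity basis.
ultrasonic cleaner: 71.1 − 20·log₁₀(16.7/2.2) = 71.1 − 17.61 = 53.49 dB.
fan: 79.5 − 20·log₁₀(4.4/2.2) = 79.5 − 6.02 = 73.48 dB.
packaged HVAC unit: 77.0 − 20·log₁₀(9.0/2.2) = 77.0 − 12.24 = 64.76 dB.
Σ 10^(L/10) = 2.550e+07 → L_total = 10·log₁₀(2.550e+07) = 74.07 dB.

74.1 dB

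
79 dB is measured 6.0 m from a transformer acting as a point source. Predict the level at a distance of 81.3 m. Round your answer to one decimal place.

Point-source attenuation: ΔL = 20·log₁₀(r₂/r₁) = 20·log₁₀(81.3/6.0) = 22.639 dB.
L₂ = 79 − 20·log₁₀(81.3/6.0) = 79 − 22.639 = 56.36 dB.

56.4 dB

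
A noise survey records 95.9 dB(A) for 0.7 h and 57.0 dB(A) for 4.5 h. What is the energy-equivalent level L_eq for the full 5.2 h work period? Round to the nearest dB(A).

87 dB(A)

Weight each interval's intensity by its duration and average over T = 5.2 h:
Σ tᵢ·10^(Lᵢ/10) = 0.7·10^(95.9/10) + 4.5·10^(57.0/10) = 2.726e+09.
L_eq = 10·log₁₀(2.726e+09/5.2) = 87.19 dB(A).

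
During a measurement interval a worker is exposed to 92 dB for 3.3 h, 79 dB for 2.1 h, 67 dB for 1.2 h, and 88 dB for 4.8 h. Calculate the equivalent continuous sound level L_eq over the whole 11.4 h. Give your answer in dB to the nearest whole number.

89 dB

The energy average is taken in the linear domain: L_eq = 10·log₁₀[(Σ tᵢ·10^(Lᵢ/10))/T], T = 11.4 h.
Σ tᵢ·10^(Lᵢ/10) = 3.3·10^(92/10) + 2.1·10^(79/10) + 1.2·10^(67/10) + 4.8·10^(88/10) = 8.432e+09.
L_eq = 10·log₁₀(8.432e+09/11.4) = 88.69 dB.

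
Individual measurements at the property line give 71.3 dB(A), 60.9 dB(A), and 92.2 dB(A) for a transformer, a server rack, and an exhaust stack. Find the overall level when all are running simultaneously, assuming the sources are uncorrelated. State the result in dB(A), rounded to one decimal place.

92.2 dB(A)

For uncorrelated sources the intensities add, so convert each level to linear form, sum, and take 10·log₁₀ of the total.
Σ 10^(L/10) = 10^(71.3/10) + 10^(60.9/10) + 10^(92.2/10) = 1.674e+09.
L_total = 10·log₁₀(1.674e+09) = 92.24 dB(A).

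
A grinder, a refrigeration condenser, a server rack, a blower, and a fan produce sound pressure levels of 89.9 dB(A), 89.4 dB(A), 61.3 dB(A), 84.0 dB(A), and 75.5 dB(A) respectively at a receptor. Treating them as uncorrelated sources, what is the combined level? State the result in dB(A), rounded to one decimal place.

For uncorrelated sources the intensities add, so convert each level to linear form, sum, and take 10·log₁₀ of the total.
Σ 10^(L/10) = 10^(89.9/10) + 10^(89.4/10) + 10^(61.3/10) + 10^(84.0/10) + 10^(75.5/10) = 2.136e+09.
L_total = 10·log₁₀(2.136e+09) = 93.30 dB(A).

93.3 dB(A)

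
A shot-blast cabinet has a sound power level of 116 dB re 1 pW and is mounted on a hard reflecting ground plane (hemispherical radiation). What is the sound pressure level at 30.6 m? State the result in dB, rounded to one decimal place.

L_p = L_w − 10·log₁₀(2π·r²) with r = 30.6 m.
2π·r² = 5883 m², 10·log₁₀ of that is 37.696 dB.
L_p = 116 − 37.696 = 78.30 dB.

78.3 dB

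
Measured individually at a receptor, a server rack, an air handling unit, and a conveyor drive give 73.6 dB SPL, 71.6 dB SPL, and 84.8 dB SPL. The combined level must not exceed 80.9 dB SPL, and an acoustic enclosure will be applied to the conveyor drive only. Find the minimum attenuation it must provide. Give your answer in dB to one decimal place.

5.5 dB

Everything except the conveyor drive sums to 10^(73.6/10) + 10^(71.6/10) = 3.736e+07 in linear terms, 75.72 dB SPL.
The limit corresponds to 10^(80.9/10) = 1.230e+08; subtracting the fixed part leaves 8.566e+07 for the conveyor drive, i.e. 79.33 dB SPL.
So the conveyor drive must be reduced from 84.8 to 79.33 dB SPL: IL = 5.47 dB.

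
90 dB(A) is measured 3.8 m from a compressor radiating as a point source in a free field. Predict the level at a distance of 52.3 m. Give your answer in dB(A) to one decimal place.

67.2 dB(A)

Spherical spreading from a point source gives a 20·log₁₀(r₂/r₁) drop.
L₂ = 90 − 20·log₁₀(52.3/3.8) = 90 − 22.774 = 67.23 dB(A).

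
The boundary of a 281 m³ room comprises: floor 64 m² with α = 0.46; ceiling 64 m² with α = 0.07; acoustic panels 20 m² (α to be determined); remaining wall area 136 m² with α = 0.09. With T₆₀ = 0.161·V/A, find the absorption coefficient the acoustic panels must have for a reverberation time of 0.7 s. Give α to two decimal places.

0.92

From T₆₀ = 0.161·V/A, the target T₆₀ = 0.7 s needs A = 0.161·281/0.7 = 64.63 m².
Absorption from the other surfaces = 64·0.46 + 64·0.07 + 136·0.09 = 46.16 m², so the acoustic panels must supply 18.47 m² over 20 m².
α = 18.47/20 = 0.924.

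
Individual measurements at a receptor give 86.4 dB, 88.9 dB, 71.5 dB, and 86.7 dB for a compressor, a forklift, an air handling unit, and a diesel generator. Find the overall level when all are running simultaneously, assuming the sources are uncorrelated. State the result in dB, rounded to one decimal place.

For uncorrelated sources the intensities add, so convert each level to linear form, sum, and take 10·log₁₀ of the total.
Σ 10^(L/10) = 10^(86.4/10) + 10^(88.9/10) + 10^(71.5/10) + 10^(86.7/10) = 1.695e+09.
L_total = 10·log₁₀(1.695e+09) = 92.29 dB.

92.3 dB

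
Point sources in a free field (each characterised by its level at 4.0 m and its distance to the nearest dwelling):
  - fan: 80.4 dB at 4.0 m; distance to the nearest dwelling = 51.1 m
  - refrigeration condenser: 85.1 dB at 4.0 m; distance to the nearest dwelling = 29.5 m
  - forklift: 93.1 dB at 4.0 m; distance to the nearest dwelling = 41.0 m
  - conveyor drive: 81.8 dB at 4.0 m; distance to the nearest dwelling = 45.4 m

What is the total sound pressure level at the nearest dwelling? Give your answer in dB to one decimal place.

Propagate each source to the receiver with L = L_ref − 20·log₁₀(r/r_ref), then add intensities.
fan: 80.4 − 20·log₁₀(51.1/4.0) = 80.4 − 22.13 = 58.27 dB.
refrigeration condenser: 85.1 − 20·log₁₀(29.5/4.0) = 85.1 − 17.36 = 67.74 dB.
forklift: 93.1 − 20·log₁₀(41.0/4.0) = 93.1 − 20.21 = 72.89 dB.
conveyor drive: 81.8 − 20·log₁₀(45.4/4.0) = 81.8 − 21.10 = 60.70 dB.
Σ 10^(L/10) = 2.723e+07 → L_total = 10·log₁₀(2.723e+07) = 74.35 dB.

74.4 dB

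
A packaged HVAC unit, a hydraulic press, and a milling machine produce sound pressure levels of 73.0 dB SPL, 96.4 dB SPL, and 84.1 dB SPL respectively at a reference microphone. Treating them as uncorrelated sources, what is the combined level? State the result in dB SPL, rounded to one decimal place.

For uncorrelated sources the intensities add, so convert each level to linear form, sum, and take 10·log₁₀ of the total.
Σ 10^(L/10) = 10^(73.0/10) + 10^(96.4/10) + 10^(84.1/10) = 4.642e+09.
L_total = 10·log₁₀(4.642e+09) = 96.67 dB SPL.

96.7 dB SPL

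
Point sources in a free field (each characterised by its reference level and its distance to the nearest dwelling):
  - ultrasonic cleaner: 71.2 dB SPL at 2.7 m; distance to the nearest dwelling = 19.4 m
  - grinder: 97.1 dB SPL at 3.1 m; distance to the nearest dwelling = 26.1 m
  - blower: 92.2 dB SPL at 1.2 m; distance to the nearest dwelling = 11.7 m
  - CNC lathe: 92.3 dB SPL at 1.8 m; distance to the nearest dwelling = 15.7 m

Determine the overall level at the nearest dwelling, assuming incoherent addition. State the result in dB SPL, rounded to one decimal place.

Propagate each source to the receiver with L = L_ref − 20·log₁₀(r/r_ref), then add intensities.
ultrasonic cleaner: 71.2 − 20·log₁₀(19.4/2.7) = 71.2 − 17.13 = 54.07 dB SPL.
grinder: 97.1 − 20·log₁₀(26.1/3.1) = 97.1 − 18.51 = 78.59 dB SPL.
blower: 92.2 − 20·log₁₀(11.7/1.2) = 92.2 − 19.78 = 72.42 dB SPL.
CNC lathe: 92.3 − 20·log₁₀(15.7/1.8) = 92.3 − 18.81 = 73.49 dB SPL.
Σ 10^(L/10) = 1.124e+08 → L_total = 10·log₁₀(1.124e+08) = 80.51 dB SPL.

80.5 dB SPL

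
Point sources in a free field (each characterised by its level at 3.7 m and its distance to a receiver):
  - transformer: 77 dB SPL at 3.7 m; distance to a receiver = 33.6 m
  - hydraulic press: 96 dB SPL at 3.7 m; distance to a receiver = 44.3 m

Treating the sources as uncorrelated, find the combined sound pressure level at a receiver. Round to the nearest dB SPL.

Propagate each source to the receiver with L = L_ref − 20·log₁₀(r/r_ref), then add intensities.
transformer: 77 − 20·log₁₀(33.6/3.7) = 77 − 19.16 = 57.84 dB SPL.
hydraulic press: 96 − 20·log₁₀(44.3/3.7) = 96 − 21.56 = 74.44 dB SPL.
Σ 10^(L/10) = 2.838e+07 → L_total = 10·log₁₀(2.838e+07) = 74.53 dB SPL.

75 dB SPL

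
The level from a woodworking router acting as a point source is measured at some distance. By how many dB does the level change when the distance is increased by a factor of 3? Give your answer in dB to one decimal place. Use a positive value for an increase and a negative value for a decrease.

Point-source spreading: ΔL = −20·log₁₀(r₂/r₁).
ΔL = −20·log₁₀(3) = -9.54 dB.

-9.5 dB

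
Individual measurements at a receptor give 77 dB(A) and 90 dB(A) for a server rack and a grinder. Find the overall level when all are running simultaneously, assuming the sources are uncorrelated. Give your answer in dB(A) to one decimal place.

90.2 dB(A)

Incoherent sources combine by intensity addition: L_total = 10·log₁₀(Σ 10^(L_i/10)).
Σ 10^(L/10) = 10^(77/10) + 10^(90/10) = 1.050e+09.
L_total = 10·log₁₀(1.050e+09) = 90.21 dB(A).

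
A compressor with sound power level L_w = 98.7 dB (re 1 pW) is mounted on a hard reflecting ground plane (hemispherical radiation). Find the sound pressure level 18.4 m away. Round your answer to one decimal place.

Free-field hemispherical radiation: L_p = L_w − 10·log₁₀(2π·r²), r = 18.4 m.
2π·r² = 2127 m², 10·log₁₀ of that is 33.278 dB.
L_p = 98.7 − 33.278 = 65.42 dB.

65.4 dB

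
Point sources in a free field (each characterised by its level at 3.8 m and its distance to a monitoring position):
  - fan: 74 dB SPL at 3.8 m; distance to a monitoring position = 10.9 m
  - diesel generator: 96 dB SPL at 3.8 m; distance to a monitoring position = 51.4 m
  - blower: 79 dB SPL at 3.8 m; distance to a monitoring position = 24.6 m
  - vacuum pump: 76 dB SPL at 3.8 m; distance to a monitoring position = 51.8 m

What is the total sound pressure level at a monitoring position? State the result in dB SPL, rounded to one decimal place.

First find each source's level at the receiver (point-source: −20·log₁₀(r/r_ref)), then combine on an intensity basis.
fan: 74 − 20·log₁₀(10.9/3.8) = 74 − 9.15 = 64.85 dB SPL.
diesel generator: 96 − 20·log₁₀(51.4/3.8) = 96 − 22.62 = 73.38 dB SPL.
blower: 79 − 20·log₁₀(24.6/3.8) = 79 − 16.22 = 62.78 dB SPL.
vacuum pump: 76 − 20·log₁₀(51.8/3.8) = 76 − 22.69 = 53.31 dB SPL.
Σ 10^(L/10) = 2.692e+07 → L_total = 10·log₁₀(2.692e+07) = 74.30 dB SPL.

74.3 dB SPL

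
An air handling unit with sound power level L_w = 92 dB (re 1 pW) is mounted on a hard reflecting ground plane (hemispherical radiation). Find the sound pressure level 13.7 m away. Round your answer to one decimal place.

61.3 dB

Free-field hemispherical radiation: L_p = L_w − 10·log₁₀(2π·r²), r = 13.7 m.
2π·r² = 1179 m², 10·log₁₀ of that is 30.716 dB.
L_p = 92 − 30.716 = 61.28 dB.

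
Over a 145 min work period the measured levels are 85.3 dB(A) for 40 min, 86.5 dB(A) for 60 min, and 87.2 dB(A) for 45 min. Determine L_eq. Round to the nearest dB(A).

Weight each interval's intensity by its duration and average over T = 145 min:
Σ tᵢ·10^(Lᵢ/10) = 40·10^(85.3/10) + 60·10^(86.5/10) + 45·10^(87.2/10) = 6.397e+10.
L_eq = 10·log₁₀(6.397e+10/145) = 86.45 dB(A).

86 dB(A)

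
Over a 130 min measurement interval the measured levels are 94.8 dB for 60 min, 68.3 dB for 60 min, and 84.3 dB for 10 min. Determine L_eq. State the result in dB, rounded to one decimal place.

91.5 dB

L_eq = 10·log₁₀[(1/T)·Σ tᵢ·10^(Lᵢ/10)] with T = 130 min.
Σ tᵢ·10^(Lᵢ/10) = 60·10^(94.8/10) + 60·10^(68.3/10) + 10·10^(84.3/10) = 1.843e+11.
L_eq = 10·log₁₀(1.843e+11/130) = 91.52 dB.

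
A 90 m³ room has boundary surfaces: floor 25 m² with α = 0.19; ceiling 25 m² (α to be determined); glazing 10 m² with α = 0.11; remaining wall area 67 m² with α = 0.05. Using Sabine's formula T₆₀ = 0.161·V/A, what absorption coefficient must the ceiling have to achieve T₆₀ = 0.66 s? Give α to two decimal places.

A = 0.161·V/T₆₀ = 0.161·90/0.66 = 21.95 m² sabins.
Absorption from the other surfaces = 25·0.19 + 10·0.11 + 67·0.05 = 9.20 m², so the ceiling must supply 12.75 m² over 25 m².
α = 12.75/25 = 0.510.

0.51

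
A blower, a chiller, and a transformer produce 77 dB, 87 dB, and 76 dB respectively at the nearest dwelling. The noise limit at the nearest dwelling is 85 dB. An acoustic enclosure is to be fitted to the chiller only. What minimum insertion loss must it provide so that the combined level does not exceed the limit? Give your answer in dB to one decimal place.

3.5 dB

Everything except the chiller sums to 10^(77/10) + 10^(76/10) = 8.993e+07 in linear terms, 79.54 dB.
The limit corresponds to 10^(85/10) = 3.162e+08; subtracting the fixed part leaves 2.263e+08 for the chiller, i.e. 83.55 dB.
So the chiller must be reduced from 87 to 83.55 dB: IL = 3.45 dB.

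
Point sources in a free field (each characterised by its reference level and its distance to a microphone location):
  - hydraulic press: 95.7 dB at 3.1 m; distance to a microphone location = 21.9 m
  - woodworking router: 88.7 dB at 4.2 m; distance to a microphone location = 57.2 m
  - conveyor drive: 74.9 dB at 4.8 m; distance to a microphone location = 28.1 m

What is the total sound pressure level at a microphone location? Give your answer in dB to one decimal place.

First find each source's level at the receiver (point-source: −20·log₁₀(r/r_ref)), then combine on an intensity basis.
hydraulic press: 95.7 − 20·log₁₀(21.9/3.1) = 95.7 − 16.98 = 78.72 dB.
woodworking router: 88.7 − 20·log₁₀(57.2/4.2) = 88.7 − 22.68 = 66.02 dB.
conveyor drive: 74.9 − 20·log₁₀(28.1/4.8) = 74.9 − 15.35 = 59.55 dB.
Σ 10^(L/10) = 7.934e+07 → L_total = 10·log₁₀(7.934e+07) = 79.00 dB.

79.0 dB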